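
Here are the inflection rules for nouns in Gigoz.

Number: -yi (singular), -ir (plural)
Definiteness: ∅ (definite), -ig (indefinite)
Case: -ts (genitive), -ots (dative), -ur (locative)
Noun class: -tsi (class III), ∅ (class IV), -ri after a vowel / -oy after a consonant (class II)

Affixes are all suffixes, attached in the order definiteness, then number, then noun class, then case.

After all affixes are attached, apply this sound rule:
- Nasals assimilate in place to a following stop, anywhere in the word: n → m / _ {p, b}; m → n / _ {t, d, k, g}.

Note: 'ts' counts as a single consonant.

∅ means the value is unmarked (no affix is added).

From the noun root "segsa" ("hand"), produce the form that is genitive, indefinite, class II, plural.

Attach definiteness indefinite -ig → segsaig.
Attach number plural -ir → segsaigir.
Attach noun class class II -oy (after consonant 'r') → segsaigiroy.
Attach case genitive -ts → segsaigiroyts.
Nasal assimilation: no change.

segsaigiroyts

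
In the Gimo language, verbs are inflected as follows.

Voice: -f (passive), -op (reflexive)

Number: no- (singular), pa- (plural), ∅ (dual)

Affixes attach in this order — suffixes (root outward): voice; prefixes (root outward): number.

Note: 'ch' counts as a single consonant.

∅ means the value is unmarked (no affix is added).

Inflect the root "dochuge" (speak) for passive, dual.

Attach voice passive -f → dochugef.
number = dual: zero marking, form stays dochugef.

dochugef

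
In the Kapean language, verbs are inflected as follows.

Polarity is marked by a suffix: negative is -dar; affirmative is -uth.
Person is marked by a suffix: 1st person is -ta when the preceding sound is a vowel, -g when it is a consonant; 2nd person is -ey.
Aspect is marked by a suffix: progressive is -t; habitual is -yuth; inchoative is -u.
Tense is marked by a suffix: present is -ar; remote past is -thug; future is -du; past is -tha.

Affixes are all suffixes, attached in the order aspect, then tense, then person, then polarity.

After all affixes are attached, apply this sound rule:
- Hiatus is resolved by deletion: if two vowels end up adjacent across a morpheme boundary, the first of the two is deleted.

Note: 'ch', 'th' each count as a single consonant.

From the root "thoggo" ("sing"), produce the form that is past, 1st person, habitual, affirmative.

Attach aspect habitual -yuth → thoggoyuth.
Attach tense past -tha → thoggoyuththa.
Attach person 1st person -ta (after vowel 'a') → thoggoyuththata.
Attach polarity affirmative -uth → thoggoyuththatauth.
Apply vowel deletion: thoggoyuththatauth → thoggoyuththatuth.

thoggoyuththatuth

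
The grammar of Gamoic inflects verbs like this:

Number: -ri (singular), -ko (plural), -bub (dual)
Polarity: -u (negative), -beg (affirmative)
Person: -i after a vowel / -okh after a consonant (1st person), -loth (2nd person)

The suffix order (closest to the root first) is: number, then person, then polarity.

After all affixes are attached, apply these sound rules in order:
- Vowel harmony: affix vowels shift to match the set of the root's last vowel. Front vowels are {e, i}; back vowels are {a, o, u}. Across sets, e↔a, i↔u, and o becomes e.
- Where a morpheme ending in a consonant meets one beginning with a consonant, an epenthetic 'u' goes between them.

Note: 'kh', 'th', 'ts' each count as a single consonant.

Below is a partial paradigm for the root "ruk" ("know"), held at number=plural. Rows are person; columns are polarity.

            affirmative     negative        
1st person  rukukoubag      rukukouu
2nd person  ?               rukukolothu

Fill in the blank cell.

rukukolothubag

Attach number plural -ko → rukko.
Attach person 2nd person -loth → rukkoloth.
Attach polarity affirmative -beg → rukkolothbeg.
Apply vowel harmony: rukkolothbeg → rukkolothbag.
Apply epenthesis: rukkolothbag → rukukolothubag.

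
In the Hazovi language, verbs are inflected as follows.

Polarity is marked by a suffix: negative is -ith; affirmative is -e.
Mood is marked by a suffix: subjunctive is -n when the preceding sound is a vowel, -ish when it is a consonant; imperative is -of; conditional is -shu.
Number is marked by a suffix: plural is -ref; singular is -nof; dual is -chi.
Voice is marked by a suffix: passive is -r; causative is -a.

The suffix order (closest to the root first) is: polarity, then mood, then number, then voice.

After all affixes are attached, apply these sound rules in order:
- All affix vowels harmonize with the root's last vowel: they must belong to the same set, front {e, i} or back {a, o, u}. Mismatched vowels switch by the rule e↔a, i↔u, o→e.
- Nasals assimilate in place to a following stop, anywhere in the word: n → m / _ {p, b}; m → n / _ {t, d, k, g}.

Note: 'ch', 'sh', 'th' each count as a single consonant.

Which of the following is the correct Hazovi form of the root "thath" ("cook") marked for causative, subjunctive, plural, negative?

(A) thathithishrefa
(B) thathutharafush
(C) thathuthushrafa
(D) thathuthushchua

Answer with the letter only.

Attach polarity negative -ith → thathith.
Attach mood subjunctive -ish (after consonant 'th') → thathithish.
Attach number plural -ref → thathithishref.
Attach voice causative -a → thathithishrefa.
Apply vowel harmony: thathithishrefa → thathuthushrafa.
Nasal assimilation: no change.
So the correct form is thathuthushrafa, option (C).
(B) thathutharafush is wrong: it has the affixes in the wrong order.
(A) thathithishrefa is wrong: it fails to apply the sound rule(s).
(D) thathuthushchua is wrong: it uses dual instead of plural for number.

C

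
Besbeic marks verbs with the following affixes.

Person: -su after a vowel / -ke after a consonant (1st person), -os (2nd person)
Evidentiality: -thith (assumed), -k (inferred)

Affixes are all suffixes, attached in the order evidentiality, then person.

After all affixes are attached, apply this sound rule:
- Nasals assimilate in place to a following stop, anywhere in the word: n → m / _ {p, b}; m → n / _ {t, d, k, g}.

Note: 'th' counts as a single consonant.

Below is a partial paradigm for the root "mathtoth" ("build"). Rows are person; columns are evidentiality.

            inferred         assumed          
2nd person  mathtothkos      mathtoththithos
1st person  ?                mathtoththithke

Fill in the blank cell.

mathtothkke

Attach evidentiality inferred -k → mathtothk.
Attach person 1st person -ke (after consonant 'k') → mathtothkke.
Nasal assimilation: no change.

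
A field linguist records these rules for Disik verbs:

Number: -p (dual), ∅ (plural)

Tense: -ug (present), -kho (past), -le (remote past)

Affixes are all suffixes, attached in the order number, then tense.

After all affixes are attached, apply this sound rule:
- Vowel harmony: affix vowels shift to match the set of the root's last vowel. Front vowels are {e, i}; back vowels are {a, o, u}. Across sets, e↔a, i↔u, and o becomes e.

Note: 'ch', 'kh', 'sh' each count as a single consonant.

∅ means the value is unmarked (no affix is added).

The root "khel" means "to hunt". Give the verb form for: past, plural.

number = plural: zero marking, form stays khel.
Attach tense past -kho → khelkho.
Apply vowel harmony: khelkho → khelkhe.

khelkhe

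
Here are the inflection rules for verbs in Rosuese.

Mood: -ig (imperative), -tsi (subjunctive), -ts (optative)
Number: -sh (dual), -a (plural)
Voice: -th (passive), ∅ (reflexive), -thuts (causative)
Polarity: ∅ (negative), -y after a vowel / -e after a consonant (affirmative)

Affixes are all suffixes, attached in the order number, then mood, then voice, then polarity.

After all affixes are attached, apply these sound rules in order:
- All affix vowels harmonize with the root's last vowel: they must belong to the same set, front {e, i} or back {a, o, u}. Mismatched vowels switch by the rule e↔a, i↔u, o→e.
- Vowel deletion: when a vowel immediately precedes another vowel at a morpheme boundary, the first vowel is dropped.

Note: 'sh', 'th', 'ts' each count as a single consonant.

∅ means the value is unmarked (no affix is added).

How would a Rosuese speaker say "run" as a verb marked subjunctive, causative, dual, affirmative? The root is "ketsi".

ketsishtsithitse

Attach number dual -sh → ketsish.
Attach mood subjunctive -tsi → ketsishtsi.
Attach voice causative -thuts → ketsishtsithuts.
Attach polarity affirmative -e (after consonant 'ts') → ketsishtsithutse.
Apply vowel harmony: ketsishtsithutse → ketsishtsithitse.
Vowel deletion: no change.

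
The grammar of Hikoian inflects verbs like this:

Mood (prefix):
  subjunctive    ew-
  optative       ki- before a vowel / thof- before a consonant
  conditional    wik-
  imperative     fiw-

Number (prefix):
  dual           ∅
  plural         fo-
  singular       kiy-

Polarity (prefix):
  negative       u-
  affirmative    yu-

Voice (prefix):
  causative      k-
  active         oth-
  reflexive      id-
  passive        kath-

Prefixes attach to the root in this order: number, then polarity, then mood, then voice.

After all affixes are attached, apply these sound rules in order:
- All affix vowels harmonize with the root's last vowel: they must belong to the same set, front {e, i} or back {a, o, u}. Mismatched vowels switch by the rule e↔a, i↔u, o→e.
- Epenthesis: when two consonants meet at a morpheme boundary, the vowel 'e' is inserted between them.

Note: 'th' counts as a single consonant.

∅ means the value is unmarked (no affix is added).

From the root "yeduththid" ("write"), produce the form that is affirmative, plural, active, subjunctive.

etheweyifeyeduththid

Attach number plural fo- → foyeduththid.
Attach polarity affirmative yu- → yufoyeduththid.
Attach mood subjunctive ew- → ewyufoyeduththid.
Attach voice active oth- → othewyufoyeduththid.
Apply vowel harmony: othewyufoyeduththid → ethewyifeyeduththid.
Apply epenthesis: ethewyifeyeduththid → etheweyifeyeduththid.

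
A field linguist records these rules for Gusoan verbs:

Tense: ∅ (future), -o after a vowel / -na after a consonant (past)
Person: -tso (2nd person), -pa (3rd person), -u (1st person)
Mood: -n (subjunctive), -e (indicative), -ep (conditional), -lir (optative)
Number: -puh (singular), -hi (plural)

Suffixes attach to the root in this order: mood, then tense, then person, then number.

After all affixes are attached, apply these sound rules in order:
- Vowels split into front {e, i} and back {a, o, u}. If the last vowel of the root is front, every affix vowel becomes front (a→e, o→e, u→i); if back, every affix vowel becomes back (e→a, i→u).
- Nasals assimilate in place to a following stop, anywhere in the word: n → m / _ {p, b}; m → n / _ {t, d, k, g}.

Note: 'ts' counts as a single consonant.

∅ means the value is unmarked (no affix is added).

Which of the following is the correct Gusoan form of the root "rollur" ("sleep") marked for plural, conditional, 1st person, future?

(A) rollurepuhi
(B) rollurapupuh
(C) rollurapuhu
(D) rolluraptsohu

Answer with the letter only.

C

Attach mood conditional -ep → rollurep.
tense = future: zero marking, form stays rollurep.
Attach person 1st person -u → rollurepu.
Attach number plural -hi → rollurepuhi.
Apply vowel harmony: rollurepuhi → rollurapuhu.
Nasal assimilation: no change.
So the correct form is rollurapuhu, option (C).
(D) rolluraptsohu is wrong: it uses 2nd person instead of 1st person for person.
(A) rollurepuhi is wrong: it fails to apply the sound rule(s).
(B) rollurapupuh is wrong: it uses singular instead of plural for number.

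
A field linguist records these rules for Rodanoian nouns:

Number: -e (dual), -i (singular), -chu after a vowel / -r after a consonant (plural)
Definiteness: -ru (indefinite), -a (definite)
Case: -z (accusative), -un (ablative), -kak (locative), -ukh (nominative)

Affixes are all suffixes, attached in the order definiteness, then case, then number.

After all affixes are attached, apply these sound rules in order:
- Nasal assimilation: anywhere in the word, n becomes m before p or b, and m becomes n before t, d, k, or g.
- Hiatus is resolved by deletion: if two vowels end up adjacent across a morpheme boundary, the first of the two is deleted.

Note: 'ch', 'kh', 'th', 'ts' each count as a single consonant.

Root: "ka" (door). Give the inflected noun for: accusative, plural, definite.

kazr

Attach definiteness definite -a → kaa.
Attach case accusative -z → kaaz.
Attach number plural -r (after consonant 'z') → kaazr.
Nasal assimilation: no change.
Apply vowel deletion: kaazr → kazr.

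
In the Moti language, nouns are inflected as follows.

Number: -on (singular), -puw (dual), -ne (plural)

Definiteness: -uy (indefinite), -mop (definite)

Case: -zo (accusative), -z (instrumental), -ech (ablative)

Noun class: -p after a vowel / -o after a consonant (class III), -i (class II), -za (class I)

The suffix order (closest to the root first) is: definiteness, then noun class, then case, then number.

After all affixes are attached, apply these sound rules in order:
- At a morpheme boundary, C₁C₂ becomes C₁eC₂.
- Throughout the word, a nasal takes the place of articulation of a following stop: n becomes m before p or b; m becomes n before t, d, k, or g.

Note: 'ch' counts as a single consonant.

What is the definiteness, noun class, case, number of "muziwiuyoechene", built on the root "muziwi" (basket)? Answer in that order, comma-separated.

Segment: muziwi-uy-o-ech-ne.
definiteness: -uy → indefinite.
noun class: -p/o → class III.
case: -ech → ablative.
number: -ne → plural.

indefinite, class III, ablative, plural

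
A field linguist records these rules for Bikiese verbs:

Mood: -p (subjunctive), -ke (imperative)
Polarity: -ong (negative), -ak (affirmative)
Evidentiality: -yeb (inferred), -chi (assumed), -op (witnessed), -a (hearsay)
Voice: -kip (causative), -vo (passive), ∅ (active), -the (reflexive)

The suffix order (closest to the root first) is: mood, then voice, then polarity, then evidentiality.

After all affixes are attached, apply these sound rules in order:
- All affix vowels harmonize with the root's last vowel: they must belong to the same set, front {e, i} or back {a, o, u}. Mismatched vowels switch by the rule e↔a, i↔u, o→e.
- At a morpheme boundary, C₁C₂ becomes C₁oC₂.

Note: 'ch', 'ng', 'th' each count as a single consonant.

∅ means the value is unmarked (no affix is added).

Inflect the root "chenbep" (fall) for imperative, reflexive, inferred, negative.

Attach mood imperative -ke → chenbepke.
Attach voice reflexive -the → chenbepkethe.
Attach polarity negative -ong → chenbepketheong.
Attach evidentiality inferred -yeb → chenbepketheongyeb.
Apply vowel harmony: chenbepketheongyeb → chenbepketheengyeb.
Apply epenthesis: chenbepketheengyeb → chenbepoketheengoyeb.

chenbepoketheengoyeb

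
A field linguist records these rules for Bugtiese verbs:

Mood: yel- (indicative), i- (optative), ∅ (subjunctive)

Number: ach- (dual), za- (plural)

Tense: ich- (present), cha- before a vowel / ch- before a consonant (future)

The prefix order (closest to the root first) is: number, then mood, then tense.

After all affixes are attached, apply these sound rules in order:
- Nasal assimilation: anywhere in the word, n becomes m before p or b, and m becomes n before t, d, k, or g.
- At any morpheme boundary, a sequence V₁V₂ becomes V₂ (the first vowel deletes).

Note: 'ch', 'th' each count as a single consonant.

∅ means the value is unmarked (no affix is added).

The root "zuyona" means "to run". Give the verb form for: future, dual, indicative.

chyelachzuyona

Attach number dual ach- → achzuyona.
Attach mood indicative yel- → yelachzuyona.
Attach tense future ch- (before consonant 'y') → chyelachzuyona.
Nasal assimilation: no change.
Vowel deletion: no change.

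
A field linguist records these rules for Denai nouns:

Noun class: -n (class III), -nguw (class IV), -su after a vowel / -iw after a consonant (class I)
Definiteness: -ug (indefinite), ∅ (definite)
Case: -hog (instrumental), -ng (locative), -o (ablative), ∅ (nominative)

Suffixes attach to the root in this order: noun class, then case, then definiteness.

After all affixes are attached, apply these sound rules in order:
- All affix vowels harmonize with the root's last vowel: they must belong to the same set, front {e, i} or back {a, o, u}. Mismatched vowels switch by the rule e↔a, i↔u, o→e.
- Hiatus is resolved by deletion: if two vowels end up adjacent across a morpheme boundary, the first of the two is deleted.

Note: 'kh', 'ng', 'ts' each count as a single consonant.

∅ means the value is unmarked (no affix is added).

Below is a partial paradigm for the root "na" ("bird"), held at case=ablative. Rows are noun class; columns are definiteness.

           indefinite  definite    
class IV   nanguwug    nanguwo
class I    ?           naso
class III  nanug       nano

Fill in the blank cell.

Attach noun class class I -su (after vowel 'a') → nasu.
Attach case ablative -o → nasuo.
Attach definiteness indefinite -ug → nasuoug.
Vowel harmony: no change.
Apply vowel deletion: nasuoug → nasug.

nasug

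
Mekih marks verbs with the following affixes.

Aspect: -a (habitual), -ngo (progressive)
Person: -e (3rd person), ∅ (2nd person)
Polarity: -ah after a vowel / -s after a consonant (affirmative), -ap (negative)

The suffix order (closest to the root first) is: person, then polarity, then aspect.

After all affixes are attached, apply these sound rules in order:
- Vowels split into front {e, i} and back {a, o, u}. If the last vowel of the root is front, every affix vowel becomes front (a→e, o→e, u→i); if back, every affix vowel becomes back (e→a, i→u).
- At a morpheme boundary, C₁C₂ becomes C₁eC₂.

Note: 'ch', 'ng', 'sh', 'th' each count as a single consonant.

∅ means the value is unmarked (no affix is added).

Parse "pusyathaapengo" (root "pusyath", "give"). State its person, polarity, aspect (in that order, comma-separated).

Segment: pusyath-e-ap-ngo.
person: -e → 3rd person.
polarity: -ap → negative.
aspect: -ngo → progressive.

3rd person, negative, progressive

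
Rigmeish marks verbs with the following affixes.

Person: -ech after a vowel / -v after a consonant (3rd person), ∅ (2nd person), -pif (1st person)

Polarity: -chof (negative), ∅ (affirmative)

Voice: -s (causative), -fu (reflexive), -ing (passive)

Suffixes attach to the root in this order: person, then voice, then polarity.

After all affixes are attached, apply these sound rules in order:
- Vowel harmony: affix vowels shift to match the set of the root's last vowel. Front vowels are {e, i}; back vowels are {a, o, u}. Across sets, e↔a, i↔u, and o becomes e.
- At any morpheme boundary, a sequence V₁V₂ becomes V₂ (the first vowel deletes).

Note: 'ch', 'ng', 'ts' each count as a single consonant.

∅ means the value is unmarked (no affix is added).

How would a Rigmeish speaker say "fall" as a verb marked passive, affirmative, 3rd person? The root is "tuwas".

Attach person 3rd person -v (after consonant 's') → tuwasv.
Attach voice passive -ing → tuwasving.
polarity = affirmative: zero marking, form stays tuwasving.
Apply vowel harmony: tuwasving → tuwasvung.
Vowel deletion: no change.

tuwasvung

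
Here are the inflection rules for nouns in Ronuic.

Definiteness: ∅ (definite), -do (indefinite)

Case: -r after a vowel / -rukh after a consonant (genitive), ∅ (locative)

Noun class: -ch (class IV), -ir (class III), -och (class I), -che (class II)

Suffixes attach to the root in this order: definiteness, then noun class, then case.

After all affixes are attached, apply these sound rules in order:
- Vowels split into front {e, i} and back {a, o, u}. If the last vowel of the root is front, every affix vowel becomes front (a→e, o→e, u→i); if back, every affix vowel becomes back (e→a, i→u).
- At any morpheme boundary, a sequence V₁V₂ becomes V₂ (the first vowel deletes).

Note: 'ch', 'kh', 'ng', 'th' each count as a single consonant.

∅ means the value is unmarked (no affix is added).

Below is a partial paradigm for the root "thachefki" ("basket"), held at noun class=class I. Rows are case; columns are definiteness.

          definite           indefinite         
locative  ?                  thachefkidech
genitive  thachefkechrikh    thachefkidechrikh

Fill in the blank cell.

thachefkech

definiteness = definite: zero marking, form stays thachefki.
Attach noun class class I -och → thachefkioch.
case = locative: zero marking, form stays thachefkioch.
Apply vowel harmony: thachefkioch → thachefkiech.
Apply vowel deletion: thachefkiech → thachefkech.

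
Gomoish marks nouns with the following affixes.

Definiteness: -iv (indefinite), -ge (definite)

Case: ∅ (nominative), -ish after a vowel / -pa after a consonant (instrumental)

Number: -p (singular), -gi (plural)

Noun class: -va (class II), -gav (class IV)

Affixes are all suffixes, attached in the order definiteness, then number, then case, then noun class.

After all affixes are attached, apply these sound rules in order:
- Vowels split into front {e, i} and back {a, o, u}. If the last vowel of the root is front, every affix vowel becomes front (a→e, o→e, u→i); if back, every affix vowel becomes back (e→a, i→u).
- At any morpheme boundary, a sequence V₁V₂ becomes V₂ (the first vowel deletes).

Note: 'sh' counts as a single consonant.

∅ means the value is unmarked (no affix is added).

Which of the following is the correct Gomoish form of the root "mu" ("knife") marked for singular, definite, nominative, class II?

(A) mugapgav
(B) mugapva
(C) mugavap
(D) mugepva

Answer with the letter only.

B

Attach definiteness definite -ge → muge.
Attach number singular -p → mugep.
case = nominative: zero marking, form stays mugep.
Attach noun class class II -va → mugepva.
Apply vowel harmony: mugepva → mugapva.
Vowel deletion: no change.
So the correct form is mugapva, option (B).
(C) mugavap is wrong: it has the affixes in the wrong order.
(D) mugepva is wrong: it fails to apply the sound rule(s).
(A) mugapgav is wrong: it uses class IV instead of class II for noun class.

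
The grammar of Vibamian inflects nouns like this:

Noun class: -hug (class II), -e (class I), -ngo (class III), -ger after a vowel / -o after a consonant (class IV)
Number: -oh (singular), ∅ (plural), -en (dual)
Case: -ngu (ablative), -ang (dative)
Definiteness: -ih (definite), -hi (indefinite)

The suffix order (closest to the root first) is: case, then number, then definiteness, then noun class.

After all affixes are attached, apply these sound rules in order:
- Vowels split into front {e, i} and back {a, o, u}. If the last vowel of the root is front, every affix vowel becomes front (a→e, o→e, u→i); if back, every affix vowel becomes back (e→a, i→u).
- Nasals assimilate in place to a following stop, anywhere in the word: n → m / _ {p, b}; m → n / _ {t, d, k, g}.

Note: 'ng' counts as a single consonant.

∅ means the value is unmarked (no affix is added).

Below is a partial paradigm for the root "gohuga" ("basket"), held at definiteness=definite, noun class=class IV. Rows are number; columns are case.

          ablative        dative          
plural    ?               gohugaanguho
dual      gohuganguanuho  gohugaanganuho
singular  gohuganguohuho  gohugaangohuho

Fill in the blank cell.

gohuganguuho

Attach case ablative -ngu → gohugangu.
number = plural: zero marking, form stays gohugangu.
Attach definiteness definite -ih → gohuganguih.
Attach noun class class IV -o (after consonant 'h') → gohuganguiho.
Apply vowel harmony: gohuganguiho → gohuganguuho.
Nasal assimilation: no change.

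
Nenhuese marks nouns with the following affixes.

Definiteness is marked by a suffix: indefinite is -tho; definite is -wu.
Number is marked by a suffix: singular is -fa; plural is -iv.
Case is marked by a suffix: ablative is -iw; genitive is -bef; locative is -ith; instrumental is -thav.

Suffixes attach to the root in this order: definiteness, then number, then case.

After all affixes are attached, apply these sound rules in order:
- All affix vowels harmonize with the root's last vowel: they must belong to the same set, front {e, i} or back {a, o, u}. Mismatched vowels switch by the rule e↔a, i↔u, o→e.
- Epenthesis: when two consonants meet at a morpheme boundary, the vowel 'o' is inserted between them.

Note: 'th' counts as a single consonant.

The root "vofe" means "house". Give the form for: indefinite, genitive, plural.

Attach definiteness indefinite -tho → vofetho.
Attach number plural -iv → vofethoiv.
Attach case genitive -bef → vofethoivbef.
Apply vowel harmony: vofethoivbef → vofetheivbef.
Apply epenthesis: vofetheivbef → vofetheivobef.

vofetheivobef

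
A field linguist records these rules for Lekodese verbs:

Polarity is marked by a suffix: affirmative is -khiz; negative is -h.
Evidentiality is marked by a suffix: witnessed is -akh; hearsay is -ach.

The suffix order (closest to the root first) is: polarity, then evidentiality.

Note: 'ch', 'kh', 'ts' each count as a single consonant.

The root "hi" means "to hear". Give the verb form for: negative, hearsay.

hihach

Attach polarity negative -h → hih.
Attach evidentiality hearsay -ach → hihach.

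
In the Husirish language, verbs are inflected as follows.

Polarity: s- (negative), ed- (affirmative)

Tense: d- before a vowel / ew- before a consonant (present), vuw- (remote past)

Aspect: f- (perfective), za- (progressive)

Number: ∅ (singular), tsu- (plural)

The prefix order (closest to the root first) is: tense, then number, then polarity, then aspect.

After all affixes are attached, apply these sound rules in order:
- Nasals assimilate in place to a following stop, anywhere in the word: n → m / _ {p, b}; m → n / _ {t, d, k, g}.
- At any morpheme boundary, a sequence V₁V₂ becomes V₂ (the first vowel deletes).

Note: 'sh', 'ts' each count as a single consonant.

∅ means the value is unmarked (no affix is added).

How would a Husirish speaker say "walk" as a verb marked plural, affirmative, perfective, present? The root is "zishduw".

fedtsewzishduw

Attach tense present ew- (before consonant 'z') → ewzishduw.
Attach number plural tsu- → tsuewzishduw.
Attach polarity affirmative ed- → edtsuewzishduw.
Attach aspect perfective f- → fedtsuewzishduw.
Nasal assimilation: no change.
Apply vowel deletion: fedtsuewzishduw → fedtsewzishduw.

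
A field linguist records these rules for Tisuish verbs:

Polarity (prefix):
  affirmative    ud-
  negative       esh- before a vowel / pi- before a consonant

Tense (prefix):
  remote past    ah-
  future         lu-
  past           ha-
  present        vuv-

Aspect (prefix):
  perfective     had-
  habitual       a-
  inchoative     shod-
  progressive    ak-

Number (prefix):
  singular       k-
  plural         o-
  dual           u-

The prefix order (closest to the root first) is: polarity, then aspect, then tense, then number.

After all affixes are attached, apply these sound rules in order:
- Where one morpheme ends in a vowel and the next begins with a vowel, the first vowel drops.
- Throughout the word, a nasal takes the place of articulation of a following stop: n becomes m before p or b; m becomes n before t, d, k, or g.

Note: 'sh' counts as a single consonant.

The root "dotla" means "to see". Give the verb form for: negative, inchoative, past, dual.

uhashodpidotla

Attach polarity negative pi- (before consonant 'd') → pidotla.
Attach aspect inchoative shod- → shodpidotla.
Attach tense past ha- → hashodpidotla.
Attach number dual u- → uhashodpidotla.
Vowel deletion: no change.
Nasal assimilation: no change.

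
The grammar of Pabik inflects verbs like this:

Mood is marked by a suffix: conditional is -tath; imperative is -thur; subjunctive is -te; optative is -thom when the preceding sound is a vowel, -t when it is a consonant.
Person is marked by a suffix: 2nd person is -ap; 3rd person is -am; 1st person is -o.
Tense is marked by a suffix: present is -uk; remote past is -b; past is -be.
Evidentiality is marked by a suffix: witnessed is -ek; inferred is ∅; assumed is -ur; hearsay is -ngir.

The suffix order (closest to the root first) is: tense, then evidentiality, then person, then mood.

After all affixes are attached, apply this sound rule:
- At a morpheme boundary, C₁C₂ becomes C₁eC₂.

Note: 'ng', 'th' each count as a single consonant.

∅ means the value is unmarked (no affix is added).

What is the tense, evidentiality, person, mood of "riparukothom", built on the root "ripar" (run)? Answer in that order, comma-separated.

Segment: ripar-uk-o-thom.
tense: -uk → present.
evidentiality: ∅ → inferred.
person: -o → 1st person.
mood: -thom/t → optative.

present, inferred, 1st person, optative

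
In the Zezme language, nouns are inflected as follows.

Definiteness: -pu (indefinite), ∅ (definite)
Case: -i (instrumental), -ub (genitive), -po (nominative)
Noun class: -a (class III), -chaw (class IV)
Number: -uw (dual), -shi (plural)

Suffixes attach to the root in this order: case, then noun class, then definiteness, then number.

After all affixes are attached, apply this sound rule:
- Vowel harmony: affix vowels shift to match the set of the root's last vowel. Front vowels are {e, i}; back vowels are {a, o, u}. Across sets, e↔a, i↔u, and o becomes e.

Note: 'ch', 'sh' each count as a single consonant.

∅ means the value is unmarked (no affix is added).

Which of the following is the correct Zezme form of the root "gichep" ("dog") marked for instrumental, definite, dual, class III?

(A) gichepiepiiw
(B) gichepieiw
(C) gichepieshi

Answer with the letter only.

B

Attach case instrumental -i → gichepi.
Attach noun class class III -a → gichepia.
definiteness = definite: zero marking, form stays gichepia.
Attach number dual -uw → gichepiauw.
Apply vowel harmony: gichepiauw → gichepieiw.
So the correct form is gichepieiw, option (B).
(A) gichepiepiiw is wrong: it uses indefinite instead of definite for definiteness.
(C) gichepieshi is wrong: it uses plural instead of dual for number.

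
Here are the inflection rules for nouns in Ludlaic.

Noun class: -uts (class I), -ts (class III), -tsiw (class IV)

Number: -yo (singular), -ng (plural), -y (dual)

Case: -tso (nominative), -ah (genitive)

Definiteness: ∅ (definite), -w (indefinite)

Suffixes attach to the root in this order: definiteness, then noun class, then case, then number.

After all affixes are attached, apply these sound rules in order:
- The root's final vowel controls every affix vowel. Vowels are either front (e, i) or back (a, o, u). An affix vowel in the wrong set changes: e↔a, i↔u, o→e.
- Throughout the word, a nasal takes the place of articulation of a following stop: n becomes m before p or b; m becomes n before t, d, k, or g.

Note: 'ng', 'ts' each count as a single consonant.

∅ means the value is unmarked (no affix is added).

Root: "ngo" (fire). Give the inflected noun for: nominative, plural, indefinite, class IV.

Attach definiteness indefinite -w → ngow.
Attach noun class class IV -tsiw → ngowtsiw.
Attach case nominative -tso → ngowtsiwtso.
Attach number plural -ng → ngowtsiwtsong.
Apply vowel harmony: ngowtsiwtsong → ngowtsuwtsong.
Nasal assimilation: no change.

ngowtsuwtsong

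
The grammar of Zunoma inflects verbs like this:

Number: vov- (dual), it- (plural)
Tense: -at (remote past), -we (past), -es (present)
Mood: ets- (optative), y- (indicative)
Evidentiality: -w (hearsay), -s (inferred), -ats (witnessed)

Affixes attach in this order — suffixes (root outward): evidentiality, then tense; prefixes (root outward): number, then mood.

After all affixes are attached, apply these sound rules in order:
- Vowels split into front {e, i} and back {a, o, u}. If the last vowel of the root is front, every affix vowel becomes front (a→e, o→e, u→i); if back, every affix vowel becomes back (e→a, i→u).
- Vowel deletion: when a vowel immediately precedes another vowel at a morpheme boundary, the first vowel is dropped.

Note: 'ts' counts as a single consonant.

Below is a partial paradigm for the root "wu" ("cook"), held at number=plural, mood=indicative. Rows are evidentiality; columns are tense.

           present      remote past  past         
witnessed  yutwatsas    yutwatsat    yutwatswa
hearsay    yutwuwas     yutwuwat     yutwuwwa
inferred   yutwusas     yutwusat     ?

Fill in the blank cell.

Attach number plural it- → itwu.
Attach mood indicative y- → yitwu.
Attach evidentiality inferred -s → yitwus.
Attach tense past -we → yitwuswe.
Apply vowel harmony: yitwuswe → yutwuswa.
Vowel deletion: no change.

yutwuswa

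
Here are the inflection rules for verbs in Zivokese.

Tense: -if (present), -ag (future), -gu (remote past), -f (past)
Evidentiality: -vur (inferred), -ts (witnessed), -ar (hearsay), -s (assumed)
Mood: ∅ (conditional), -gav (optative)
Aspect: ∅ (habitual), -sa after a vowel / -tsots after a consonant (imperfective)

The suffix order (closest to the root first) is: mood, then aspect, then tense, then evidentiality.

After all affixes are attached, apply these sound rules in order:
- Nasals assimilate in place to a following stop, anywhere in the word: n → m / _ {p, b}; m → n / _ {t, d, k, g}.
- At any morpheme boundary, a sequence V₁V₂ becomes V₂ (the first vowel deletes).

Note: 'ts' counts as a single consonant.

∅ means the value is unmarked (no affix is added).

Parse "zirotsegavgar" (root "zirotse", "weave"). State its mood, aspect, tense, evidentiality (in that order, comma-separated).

optative, habitual, remote past, hearsay

Segment: zirotse-gav-gu-ar.
mood: -gav → optative.
aspect: ∅ → habitual.
tense: -gu → remote past.
evidentiality: -ar → hearsay.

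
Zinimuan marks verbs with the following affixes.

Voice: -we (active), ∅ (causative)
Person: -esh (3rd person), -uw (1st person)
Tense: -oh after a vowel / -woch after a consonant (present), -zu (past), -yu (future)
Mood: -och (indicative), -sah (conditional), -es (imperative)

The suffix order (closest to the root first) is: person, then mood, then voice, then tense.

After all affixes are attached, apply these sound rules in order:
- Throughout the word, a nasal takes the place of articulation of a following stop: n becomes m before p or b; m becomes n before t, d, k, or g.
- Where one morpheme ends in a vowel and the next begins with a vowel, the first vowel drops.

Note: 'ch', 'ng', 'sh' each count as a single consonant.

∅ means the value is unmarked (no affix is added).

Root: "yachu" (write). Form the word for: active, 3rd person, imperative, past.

Attach person 3rd person -esh → yachuesh.
Attach mood imperative -es → yachueshes.
Attach voice active -we → yachuesheswe.
Attach tense past -zu → yachuesheswezu.
Nasal assimilation: no change.
Apply vowel deletion: yachuesheswezu → yachesheswezu.

yachesheswezu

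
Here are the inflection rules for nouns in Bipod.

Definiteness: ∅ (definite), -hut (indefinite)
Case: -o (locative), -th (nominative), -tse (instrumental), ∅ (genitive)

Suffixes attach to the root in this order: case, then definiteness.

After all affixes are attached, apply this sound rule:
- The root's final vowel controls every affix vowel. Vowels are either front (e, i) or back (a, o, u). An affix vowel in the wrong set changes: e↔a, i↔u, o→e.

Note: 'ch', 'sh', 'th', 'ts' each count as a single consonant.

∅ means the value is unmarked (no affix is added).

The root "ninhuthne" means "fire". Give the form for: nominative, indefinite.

Attach case nominative -th → ninhuthneth.
Attach definiteness indefinite -hut → ninhuthnethhut.
Apply vowel harmony: ninhuthnethhut → ninhuthnethhit.

ninhuthnethhit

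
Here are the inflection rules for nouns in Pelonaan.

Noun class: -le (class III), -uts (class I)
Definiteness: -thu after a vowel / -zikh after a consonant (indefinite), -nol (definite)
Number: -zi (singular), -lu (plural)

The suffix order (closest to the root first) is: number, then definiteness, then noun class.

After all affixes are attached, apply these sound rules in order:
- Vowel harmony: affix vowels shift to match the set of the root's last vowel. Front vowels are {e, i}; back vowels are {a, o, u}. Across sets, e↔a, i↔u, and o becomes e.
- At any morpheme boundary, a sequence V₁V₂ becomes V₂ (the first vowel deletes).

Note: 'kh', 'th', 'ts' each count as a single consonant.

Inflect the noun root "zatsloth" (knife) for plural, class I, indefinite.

zatslothluthuts

Attach number plural -lu → zatslothlu.
Attach definiteness indefinite -thu (after vowel 'u') → zatslothluthu.
Attach noun class class I -uts → zatslothluthuuts.
Vowel harmony: no change.
Apply vowel deletion: zatslothluthuuts → zatslothluthuts.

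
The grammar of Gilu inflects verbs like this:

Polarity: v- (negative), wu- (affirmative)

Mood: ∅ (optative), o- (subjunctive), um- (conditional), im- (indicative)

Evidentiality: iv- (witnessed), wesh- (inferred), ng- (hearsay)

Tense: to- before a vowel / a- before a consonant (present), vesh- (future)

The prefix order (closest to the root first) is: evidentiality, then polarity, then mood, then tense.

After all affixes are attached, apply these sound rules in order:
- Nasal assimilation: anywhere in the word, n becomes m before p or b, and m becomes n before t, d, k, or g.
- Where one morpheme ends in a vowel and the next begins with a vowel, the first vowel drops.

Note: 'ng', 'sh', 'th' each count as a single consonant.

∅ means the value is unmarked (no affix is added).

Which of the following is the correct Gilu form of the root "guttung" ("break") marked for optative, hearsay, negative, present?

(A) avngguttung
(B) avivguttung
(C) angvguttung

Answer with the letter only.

A

Attach evidentiality hearsay ng- → ngguttung.
Attach polarity negative v- → vngguttung.
mood = optative: zero marking, form stays vngguttung.
Attach tense present a- (before consonant 'v') → avngguttung.
Nasal assimilation: no change.
Vowel deletion: no change.
So the correct form is avngguttung, option (A).
(C) angvguttung is wrong: it has the affixes in the wrong order.
(B) avivguttung is wrong: it uses witnessed instead of hearsay for evidentiality.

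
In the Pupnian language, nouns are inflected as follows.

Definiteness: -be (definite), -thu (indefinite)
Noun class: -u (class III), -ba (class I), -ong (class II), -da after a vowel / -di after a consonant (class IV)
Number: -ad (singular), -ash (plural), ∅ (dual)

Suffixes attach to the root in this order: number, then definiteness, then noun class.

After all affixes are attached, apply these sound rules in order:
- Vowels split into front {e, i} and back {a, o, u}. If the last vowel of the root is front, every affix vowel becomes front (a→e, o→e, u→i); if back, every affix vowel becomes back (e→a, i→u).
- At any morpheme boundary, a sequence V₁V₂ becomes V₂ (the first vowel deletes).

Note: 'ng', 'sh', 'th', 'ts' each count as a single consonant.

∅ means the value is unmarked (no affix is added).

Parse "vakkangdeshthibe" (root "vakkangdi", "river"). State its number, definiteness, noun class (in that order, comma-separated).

Segment: vakkangdi-ash-thu-ba.
number: -ash → plural.
definiteness: -thu → indefinite.
noun class: -ba → class I.

plural, indefinite, class I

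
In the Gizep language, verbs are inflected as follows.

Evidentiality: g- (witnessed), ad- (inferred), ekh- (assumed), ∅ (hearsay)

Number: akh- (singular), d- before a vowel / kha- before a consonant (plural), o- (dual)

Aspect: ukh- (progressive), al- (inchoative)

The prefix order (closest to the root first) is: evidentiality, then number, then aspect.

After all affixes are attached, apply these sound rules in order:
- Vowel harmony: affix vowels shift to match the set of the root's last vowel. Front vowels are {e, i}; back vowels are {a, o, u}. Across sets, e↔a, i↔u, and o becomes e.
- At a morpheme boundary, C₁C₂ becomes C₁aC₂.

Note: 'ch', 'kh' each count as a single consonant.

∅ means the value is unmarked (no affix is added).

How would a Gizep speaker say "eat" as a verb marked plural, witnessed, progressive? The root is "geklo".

Attach evidentiality witnessed g- → ggeklo.
Attach number plural kha- (before consonant 'g') → khaggeklo.
Attach aspect progressive ukh- → ukhkhaggeklo.
Vowel harmony: no change.
Apply epenthesis: ukhkhaggeklo → ukhakhagageklo.

ukhakhagageklo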